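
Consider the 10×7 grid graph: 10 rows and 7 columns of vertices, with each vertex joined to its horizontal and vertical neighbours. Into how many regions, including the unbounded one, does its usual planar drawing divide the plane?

The grid has V = 10·7 = 70 vertices and E = 10·6 + 7·9 = 123 edges.
F = 2 − V + E = 2 − 70 + 123 = 55.

55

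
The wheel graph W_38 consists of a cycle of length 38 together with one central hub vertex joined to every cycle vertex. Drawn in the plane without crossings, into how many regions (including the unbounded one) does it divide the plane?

39

W_38 has V = 38 + 1 = 39 vertices and E = 2·38 = 76 edges.
By Euler's formula F = 2 − V + E = 2 − 39 + 76 = 39.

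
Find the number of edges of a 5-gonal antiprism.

An antiprism on an n-gon has two n-gon caps and 2n triangles: V = 2·5 = 10, E = 4·5 = 20, F = 2·5 + 2 = 12.

20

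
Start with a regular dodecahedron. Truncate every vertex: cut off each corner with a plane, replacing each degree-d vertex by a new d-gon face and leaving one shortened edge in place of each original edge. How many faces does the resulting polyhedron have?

32

The base solid has V = 20, E = 30, F = 12.
Truncation replaces each original edge-end by a new vertex, so V′ = 2E = 60.
Each original edge survives, and each old vertex of degree d contributes d new edges; summing degrees gives Σd = 2E, so E′ = E + 2E = 3E = 90.
Each original face survives and each original vertex becomes one new face: F′ = F + V = 32.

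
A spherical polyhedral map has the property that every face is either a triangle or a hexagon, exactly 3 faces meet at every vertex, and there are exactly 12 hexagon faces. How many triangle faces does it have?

Let x be the number of triangles; then F = 12 + x.
Edge–face incidences: 2E = 6·12 + 3·x = 72 + 3x.
Every vertex has degree 3, so 3V = 2E.
Euler: V − E + F = 2 ⇒ (2E)/3 − E + (12 + x) = 2.
Multiply by 6: 2·(2E) − 3·(2E) + 6·(12 + x) = 12, i.e. 72 + 6x − (72 + 3x) = 12.
Collecting terms: 3x = 12, so x = 4.
Then 2E = 72 + 3·4 = 84, so E = 42, V = 2E/3 = 28, F = 12 + 4 = 16.

4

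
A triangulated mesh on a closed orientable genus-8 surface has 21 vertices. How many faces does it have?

70

χ = 2 − 2·8 = -14, and every face is a triangle so 3F = 2E.
V − E + F = -14 with E = 3F/2 gives 21 − (3/2 − 1)·F = -14, so F = 70 and E = 105.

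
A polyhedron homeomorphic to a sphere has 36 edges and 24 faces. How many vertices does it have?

14

Here V − E + F = 2.
V = 2 + E − F = 2 + 36 − 24 = 14.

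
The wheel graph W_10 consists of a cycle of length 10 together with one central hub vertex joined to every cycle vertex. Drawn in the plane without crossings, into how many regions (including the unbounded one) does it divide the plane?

W_10 has V = 10 + 1 = 11 vertices and E = 2·10 = 20 edges.
By Euler's formula F = 2 − V + E = 2 − 11 + 20 = 11.

11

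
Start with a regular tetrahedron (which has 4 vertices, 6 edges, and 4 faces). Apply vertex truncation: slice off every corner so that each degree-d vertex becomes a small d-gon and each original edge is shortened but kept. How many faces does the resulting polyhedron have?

Truncation replaces each original edge-end by a new vertex, so V′ = 2E = 12.
Each original edge survives, and each old vertex of degree d contributes d new edges; summing degrees gives Σd = 2E, so E′ = E + 2E = 3E = 18.
Each original face survives and each original vertex becomes one new face: F′ = F + V = 8.

8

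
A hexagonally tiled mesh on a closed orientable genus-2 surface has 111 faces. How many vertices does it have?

220

χ = 2 − 2·2 = -2, and every face is a hexagon so 6F = 2E.
E = 6·111/2 = 333. Then V = -2 + E − F = -2 + 333 − 111 = 220.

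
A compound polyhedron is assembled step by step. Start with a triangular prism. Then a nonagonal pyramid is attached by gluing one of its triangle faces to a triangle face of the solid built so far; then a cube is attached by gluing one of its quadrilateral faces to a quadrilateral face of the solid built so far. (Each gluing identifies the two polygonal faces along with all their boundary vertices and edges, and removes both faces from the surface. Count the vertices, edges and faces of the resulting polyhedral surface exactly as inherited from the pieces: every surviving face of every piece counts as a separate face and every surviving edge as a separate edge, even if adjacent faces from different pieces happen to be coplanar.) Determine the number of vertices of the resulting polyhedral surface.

17

A triangular prism: V=6, E=9, F=5.
Attach a nonagonal pyramid (V=10, E=18, F=10) along a 3-gon: merge 3 vertices and 3 edges, delete both glued faces → V=13, E=24, F=13.
Attach a cube (V=8, E=12, F=6) along a 4-gon: merge 4 vertices and 4 edges, delete both glued faces → V=17, E=32, F=17.
Check: V − E + F = 17 − 32 + 17 = 2.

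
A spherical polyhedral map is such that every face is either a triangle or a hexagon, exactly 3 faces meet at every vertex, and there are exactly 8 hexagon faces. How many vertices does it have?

20

Let x be the number of triangles; then F = 8 + x.
Edge–face incidences: 2E = 6·8 + 3·x = 48 + 3x.
Every vertex has degree 3, so 3V = 2E.
Euler: V − E + F = 2 ⇒ (2E)/3 − E + (8 + x) = 2.
Multiply by 6: 2·(2E) − 3·(2E) + 6·(8 + x) = 12, i.e. 48 + 6x − (48 + 3x) = 12.
Collecting terms: 3x = 12, so x = 4.
Then 2E = 48 + 3·4 = 60, so E = 30, V = 2E/3 = 20, F = 8 + 4 = 12.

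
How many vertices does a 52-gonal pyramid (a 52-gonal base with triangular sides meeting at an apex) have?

A pyramid on an n-gon base has one n-gon and n triangles: V = 52 + 1 = 53, E = 2·52 = 104, F = 52 + 1 = 53.

53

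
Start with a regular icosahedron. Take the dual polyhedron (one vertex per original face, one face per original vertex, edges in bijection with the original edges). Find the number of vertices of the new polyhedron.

The base solid has V = 12, E = 30, F = 20.
The dual swaps V and F and preserves E: V′ = F = 20, E′ = E = 30, F′ = V = 12.

20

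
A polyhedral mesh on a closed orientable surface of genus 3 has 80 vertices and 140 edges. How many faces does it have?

56

For a closed orientable surface of genus 3, χ = 2 − 2·3 = -4.
F = -4 − V + E = -4 − 80 + 140 = 56.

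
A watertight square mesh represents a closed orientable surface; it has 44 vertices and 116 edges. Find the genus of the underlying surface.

8

Every face is a square and each edge borders two faces, so 4F = 2·116, giving F = 58.
χ = V − E + F = 44 − 116 + 58 = -14.
For a closed orientable surface χ = 2 − 2g, so g = (2 − (-14))/2 = 8.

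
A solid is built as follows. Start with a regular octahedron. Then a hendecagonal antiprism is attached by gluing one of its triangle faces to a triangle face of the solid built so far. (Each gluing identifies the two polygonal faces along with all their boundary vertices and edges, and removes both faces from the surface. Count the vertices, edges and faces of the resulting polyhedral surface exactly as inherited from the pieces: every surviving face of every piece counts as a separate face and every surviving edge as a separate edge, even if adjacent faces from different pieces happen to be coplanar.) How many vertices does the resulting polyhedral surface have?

25

A regular octahedron: V=6, E=12, F=8.
Attach a hendecagonal antiprism (V=22, E=44, F=24) along a 3-gon: merge 3 vertices and 3 edges, delete both glued faces → V=25, E=53, F=30.
Check: V − E + F = 25 − 53 + 30 = 2.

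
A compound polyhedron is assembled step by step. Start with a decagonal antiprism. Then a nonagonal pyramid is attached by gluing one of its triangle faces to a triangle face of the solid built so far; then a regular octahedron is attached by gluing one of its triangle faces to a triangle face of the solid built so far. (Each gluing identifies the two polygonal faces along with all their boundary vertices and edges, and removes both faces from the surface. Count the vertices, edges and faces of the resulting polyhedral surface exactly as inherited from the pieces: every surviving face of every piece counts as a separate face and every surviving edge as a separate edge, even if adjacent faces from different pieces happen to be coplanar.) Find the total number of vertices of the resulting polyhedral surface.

A decagonal antiprism: V=20, E=40, F=22.
Attach a nonagonal pyramid (V=10, E=18, F=10) along a 3-gon: merge 3 vertices and 3 edges, delete both glued faces → V=27, E=55, F=30.
Attach a regular octahedron (V=6, E=12, F=8) along a 3-gon: merge 3 vertices and 3 edges, delete both glued faces → V=30, E=64, F=36.
Check: V − E + F = 30 − 64 + 36 = 2.

30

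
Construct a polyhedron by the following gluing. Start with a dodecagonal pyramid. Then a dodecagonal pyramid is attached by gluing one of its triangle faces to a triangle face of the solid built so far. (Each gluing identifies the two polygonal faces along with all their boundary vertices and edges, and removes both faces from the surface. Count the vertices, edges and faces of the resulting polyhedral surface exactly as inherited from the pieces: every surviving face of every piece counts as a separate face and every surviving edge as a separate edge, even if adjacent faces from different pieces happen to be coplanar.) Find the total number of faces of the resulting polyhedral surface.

A dodecagonal pyramid: V=13, E=24, F=13.
Attach a dodecagonal pyramid (V=13, E=24, F=13) along a 3-gon: merge 3 vertices and 3 edges, delete both glued faces → V=23, E=45, F=24.
Check: V − E + F = 23 − 45 + 24 = 2.

24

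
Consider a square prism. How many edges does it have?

12

A prism on an n-gon has two n-gon bases and n rectangular sides: V = 2·4 = 8, E = 3·4 = 12, F = 4 + 2 = 6.
Check: V − E + F = 8 − 12 + 6 = 2.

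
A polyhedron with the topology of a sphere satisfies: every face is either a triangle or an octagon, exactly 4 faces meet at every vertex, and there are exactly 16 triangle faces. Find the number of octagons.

2

Let x be the number of octagons; then F = 16 + x.
Edge–face incidences: 2E = 3·16 + 8·x = 48 + 8x.
Every vertex has degree 4, so 4V = 2E.
Euler: V − E + F = 2 ⇒ (2E)/4 − E + (16 + x) = 2.
Multiply by 8: 2·(2E) − 4·(2E) + 8·(16 + x) = 16, i.e. 128 + 8x − 2·(48 + 8x) = 16.
Collecting terms: −8x + 32 = 16, so −8x = −16, so x = 2.
Then 2E = 48 + 8·2 = 64, so E = 32, V = 2E/4 = 16, F = 16 + 2 = 18.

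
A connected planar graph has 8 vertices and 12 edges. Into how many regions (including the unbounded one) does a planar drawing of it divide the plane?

6

Euler's formula for a connected plane graph: V − E + F = 2, so F = 2 − 8 + 12 = 6.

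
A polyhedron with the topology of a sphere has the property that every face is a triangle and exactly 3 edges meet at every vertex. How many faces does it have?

Each face has 3 edges and each edge borders two faces, so 2E = 3F.
Each vertex has degree 3, so 3V = 2E and hence V = 3F/3.
Euler: V − E + F = 2 ⇒ (3F/3) − (3F/2) + F = 2.
Multiply by 6: (6 − 9 + 6)F = 12, i.e. 3F = 12.
So F = 4, E = 3·4/2 = 6, V = 3·4/3 = 4.

4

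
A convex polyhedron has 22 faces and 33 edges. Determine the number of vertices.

Here V − E + F = 2.
V = 2 + E − F = 2 + 33 − 22 = 13.

13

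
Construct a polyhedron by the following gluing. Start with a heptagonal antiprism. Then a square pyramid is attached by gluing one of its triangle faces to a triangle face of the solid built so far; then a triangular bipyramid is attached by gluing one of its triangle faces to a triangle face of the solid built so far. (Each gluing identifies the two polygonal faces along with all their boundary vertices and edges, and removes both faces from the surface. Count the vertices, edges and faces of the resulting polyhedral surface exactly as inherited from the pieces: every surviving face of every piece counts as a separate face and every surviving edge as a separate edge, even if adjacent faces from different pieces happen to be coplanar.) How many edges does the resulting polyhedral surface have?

A heptagonal antiprism: V=14, E=28, F=16.
Attach a square pyramid (V=5, E=8, F=5) along a 3-gon: merge 3 vertices and 3 edges, delete both glued faces → V=16, E=33, F=19.
Attach a triangular bipyramid (V=5, E=9, F=6) along a 3-gon: merge 3 vertices and 3 edges, delete both glued faces → V=18, E=39, F=23.
Check: V − E + F = 18 − 39 + 23 = 2.

39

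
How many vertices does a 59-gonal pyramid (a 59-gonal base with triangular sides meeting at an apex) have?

A pyramid on an n-gon base has one n-gon and n triangles: V = 59 + 1 = 60, E = 2·59 = 118, F = 59 + 1 = 60.

60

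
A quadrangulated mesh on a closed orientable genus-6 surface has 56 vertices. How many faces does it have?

χ = 2 − 2·6 = -10, and every face is a square so 4F = 2E.
V − E + F = -10 with E = 4F/2 gives 56 − (4/2 − 1)·F = -10, so F = 66 and E = 132.

66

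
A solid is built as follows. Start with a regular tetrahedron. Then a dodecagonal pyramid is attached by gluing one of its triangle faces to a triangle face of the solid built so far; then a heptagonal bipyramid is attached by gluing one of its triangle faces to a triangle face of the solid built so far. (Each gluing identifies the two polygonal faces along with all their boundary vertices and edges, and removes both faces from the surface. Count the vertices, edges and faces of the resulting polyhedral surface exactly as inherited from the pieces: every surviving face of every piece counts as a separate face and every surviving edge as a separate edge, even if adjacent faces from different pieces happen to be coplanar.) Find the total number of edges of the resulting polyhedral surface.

A regular tetrahedron: V=4, E=6, F=4.
Attach a dodecagonal pyramid (V=13, E=24, F=13) along a 3-gon: merge 3 vertices and 3 edges, delete both glued faces → V=14, E=27, F=15.
Attach a heptagonal bipyramid (V=9, E=21, F=14) along a 3-gon: merge 3 vertices and 3 edges, delete both glued faces → V=20, E=45, F=27.
Check: V − E + F = 20 − 45 + 27 = 2.

45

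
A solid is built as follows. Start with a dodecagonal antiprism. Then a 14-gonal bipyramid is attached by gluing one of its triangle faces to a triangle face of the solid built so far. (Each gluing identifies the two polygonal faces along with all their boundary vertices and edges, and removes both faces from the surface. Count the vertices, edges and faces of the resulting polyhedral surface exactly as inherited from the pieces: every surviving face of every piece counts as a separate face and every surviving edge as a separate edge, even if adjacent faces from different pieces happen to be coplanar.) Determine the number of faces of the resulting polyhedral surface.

52

A dodecagonal antiprism: V=24, E=48, F=26.
Attach a 14-gonal bipyramid (V=16, E=42, F=28) along a 3-gon: merge 3 vertices and 3 edges, delete both glued faces → V=37, E=87, F=52.
Check: V − E + F = 37 − 87 + 52 = 2.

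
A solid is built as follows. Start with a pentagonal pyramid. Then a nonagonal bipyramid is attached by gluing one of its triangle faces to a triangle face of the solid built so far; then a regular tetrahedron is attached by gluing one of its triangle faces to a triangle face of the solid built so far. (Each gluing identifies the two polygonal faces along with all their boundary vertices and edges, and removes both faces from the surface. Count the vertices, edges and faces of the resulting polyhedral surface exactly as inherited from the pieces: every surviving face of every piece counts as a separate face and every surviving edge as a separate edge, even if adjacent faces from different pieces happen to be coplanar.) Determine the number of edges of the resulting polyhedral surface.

A pentagonal pyramid: V=6, E=10, F=6.
Attach a nonagonal bipyramid (V=11, E=27, F=18) along a 3-gon: merge 3 vertices and 3 edges, delete both glued faces → V=14, E=34, F=22.
Attach a regular tetrahedron (V=4, E=6, F=4) along a 3-gon: merge 3 vertices and 3 edges, delete both glued faces → V=15, E=37, F=24.
Check: V − E + F = 15 − 37 + 24 = 2.

37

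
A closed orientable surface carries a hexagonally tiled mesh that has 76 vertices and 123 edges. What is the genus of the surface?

Every face is a hexagon and each edge borders two faces, so 6F = 2·123, giving F = 41.
χ = V − E + F = 76 − 123 + 41 = -6.
For a closed orientable surface χ = 2 − 2g, so g = (2 − (-6))/2 = 4.

4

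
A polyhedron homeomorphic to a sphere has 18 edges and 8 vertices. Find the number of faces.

Here V − E + F = 2.
F = 2 − V + E = 2 − 8 + 18 = 12.

12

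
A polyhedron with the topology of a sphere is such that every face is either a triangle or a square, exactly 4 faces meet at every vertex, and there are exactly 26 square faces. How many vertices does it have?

32

Let x be the number of triangles; then F = 26 + x.
Edge–face incidences: 2E = 4·26 + 3·x = 104 + 3x.
Every vertex has degree 4, so 4V = 2E.
Euler: V − E + F = 2 ⇒ (2E)/4 − E + (26 + x) = 2.
Multiply by 8: 2·(2E) − 4·(2E) + 8·(26 + x) = 16, i.e. 208 + 8x − 2·(104 + 3x) = 16.
Collecting terms: 2x = 16, so x = 8.
Then 2E = 104 + 3·8 = 128, so E = 64, V = 2E/4 = 32, F = 26 + 8 = 34.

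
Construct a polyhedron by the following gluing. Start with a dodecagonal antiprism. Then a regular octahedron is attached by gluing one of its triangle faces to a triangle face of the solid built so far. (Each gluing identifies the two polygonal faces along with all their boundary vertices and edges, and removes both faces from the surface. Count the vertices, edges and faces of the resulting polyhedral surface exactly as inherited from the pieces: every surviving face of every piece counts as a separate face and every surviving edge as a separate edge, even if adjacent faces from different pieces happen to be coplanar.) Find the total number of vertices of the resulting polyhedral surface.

A dodecagonal antiprism: V=24, E=48, F=26.
Attach a regular octahedron (V=6, E=12, F=8) along a 3-gon: merge 3 vertices and 3 edges, delete both glued faces → V=27, E=57, F=32.
Check: V − E + F = 27 − 57 + 32 = 2.

27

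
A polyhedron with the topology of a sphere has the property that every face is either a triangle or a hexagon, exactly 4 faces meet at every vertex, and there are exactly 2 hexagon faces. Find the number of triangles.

Let x be the number of triangles; then F = 2 + x.
Edge–face incidences: 2E = 6·2 + 3·x = 12 + 3x.
Every vertex has degree 4, so 4V = 2E.
Euler: V − E + F = 2 ⇒ (2E)/4 − E + (2 + x) = 2.
Multiply by 8: 2·(2E) − 4·(2E) + 8·(2 + x) = 16, i.e. 16 + 8x − 2·(12 + 3x) = 16.
Collecting terms: 2x − 8 = 16, so 2x = 24, so x = 12.
Then 2E = 12 + 3·12 = 48, so E = 24, V = 2E/4 = 12, F = 2 + 12 = 14.

12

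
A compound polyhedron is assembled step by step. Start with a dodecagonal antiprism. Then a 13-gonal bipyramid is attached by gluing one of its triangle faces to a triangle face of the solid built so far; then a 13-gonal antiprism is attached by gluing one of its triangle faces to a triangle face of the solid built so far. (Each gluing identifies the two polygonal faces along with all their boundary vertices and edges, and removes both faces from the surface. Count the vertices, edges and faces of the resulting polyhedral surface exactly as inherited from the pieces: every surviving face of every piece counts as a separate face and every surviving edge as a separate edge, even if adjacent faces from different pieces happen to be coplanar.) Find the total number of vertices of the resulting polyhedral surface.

59

A dodecagonal antiprism: V=24, E=48, F=26.
Attach a 13-gonal bipyramid (V=15, E=39, F=26) along a 3-gon: merge 3 vertices and 3 edges, delete both glued faces → V=36, E=84, F=50.
Attach a 13-gonal antiprism (V=26, E=52, F=28) along a 3-gon: merge 3 vertices and 3 edges, delete both glued faces → V=59, E=133, F=76.
Check: V − E + F = 59 − 133 + 76 = 2.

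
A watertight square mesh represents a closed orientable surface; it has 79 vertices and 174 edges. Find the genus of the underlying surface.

Every face is a square and each edge borders two faces, so 4F = 2·174, giving F = 87.
χ = V − E + F = 79 − 174 + 87 = -8.
For a closed orientable surface χ = 2 − 2g, so g = (2 − (-8))/2 = 5.

5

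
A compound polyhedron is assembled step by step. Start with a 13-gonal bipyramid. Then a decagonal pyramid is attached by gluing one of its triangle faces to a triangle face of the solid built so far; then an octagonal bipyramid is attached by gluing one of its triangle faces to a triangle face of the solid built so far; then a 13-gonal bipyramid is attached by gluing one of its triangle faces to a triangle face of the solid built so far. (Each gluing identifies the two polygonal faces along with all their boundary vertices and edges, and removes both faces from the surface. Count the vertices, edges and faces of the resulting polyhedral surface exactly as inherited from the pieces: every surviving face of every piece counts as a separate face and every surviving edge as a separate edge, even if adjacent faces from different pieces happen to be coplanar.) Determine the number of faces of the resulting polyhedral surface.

A 13-gonal bipyramid: V=15, E=39, F=26.
Attach a decagonal pyramid (V=11, E=20, F=11) along a 3-gon: merge 3 vertices and 3 edges, delete both glued faces → V=23, E=56, F=35.
Attach an octagonal bipyramid (V=10, E=24, F=16) along a 3-gon: merge 3 vertices and 3 edges, delete both glued faces → V=30, E=77, F=49.
Attach a 13-gonal bipyramid (V=15, E=39, F=26) along a 3-gon: merge 3 vertices and 3 edges, delete both glued faces → V=42, E=113, F=73.
Check: V − E + F = 42 − 113 + 73 = 2.

73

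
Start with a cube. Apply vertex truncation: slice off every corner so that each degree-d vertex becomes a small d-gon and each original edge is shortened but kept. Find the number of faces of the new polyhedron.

The base solid has V = 8, E = 12, F = 6.
Truncation replaces each original edge-end by a new vertex, so V′ = 2E = 24.
Each original edge survives, and each old vertex of degree d contributes d new edges; summing degrees gives Σd = 2E, so E′ = E + 2E = 3E = 36.
Each original face survives and each original vertex becomes one new face: F′ = F + V = 14.

14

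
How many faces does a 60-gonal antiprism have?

An antiprism on an n-gon has two n-gon caps and 2n triangles: V = 2·60 = 120, E = 4·60 = 240, F = 2·60 + 2 = 122.
Check: V − E + F = 120 − 240 + 122 = 2.

122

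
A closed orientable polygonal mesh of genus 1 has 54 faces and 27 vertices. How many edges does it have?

81

For a closed orientable surface of genus 1, χ = 2 − 2·1 = 0.
E = V + F − (0) = 27 + 54 − (0) = 81.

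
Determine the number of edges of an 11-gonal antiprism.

An antiprism on an n-gon has two n-gon caps and 2n triangles: V = 2·11 = 22, E = 4·11 = 44, F = 2·11 + 2 = 24.

44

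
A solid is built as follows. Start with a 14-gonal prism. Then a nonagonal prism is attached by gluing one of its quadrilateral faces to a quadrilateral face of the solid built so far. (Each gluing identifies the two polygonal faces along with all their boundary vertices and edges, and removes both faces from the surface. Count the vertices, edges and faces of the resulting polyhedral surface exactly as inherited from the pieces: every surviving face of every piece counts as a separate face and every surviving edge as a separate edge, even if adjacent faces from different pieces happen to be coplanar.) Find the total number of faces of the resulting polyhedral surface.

A 14-gonal prism: V=28, E=42, F=16.
Attach a nonagonal prism (V=18, E=27, F=11) along a 4-gon: merge 4 vertices and 4 edges, delete both glued faces → V=42, E=65, F=25.
Check: V − E + F = 42 − 65 + 25 = 2.

25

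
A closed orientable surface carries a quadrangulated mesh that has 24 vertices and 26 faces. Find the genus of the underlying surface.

2

Every face is a square, so 2E = 4·26 = 104, giving E = 52.
χ = V − E + F = 24 − 52 + 26 = -2.
For a closed orientable surface χ = 2 − 2g, so g = (2 − (-2))/2 = 2.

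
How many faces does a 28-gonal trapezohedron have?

The n-trapezohedron (dual of the n-antiprism) has V = 2·28 + 2 = 58, E = 4·28 = 112, F = 2·28 = 56.
Check: V − E + F = 58 − 112 + 56 = 2.

56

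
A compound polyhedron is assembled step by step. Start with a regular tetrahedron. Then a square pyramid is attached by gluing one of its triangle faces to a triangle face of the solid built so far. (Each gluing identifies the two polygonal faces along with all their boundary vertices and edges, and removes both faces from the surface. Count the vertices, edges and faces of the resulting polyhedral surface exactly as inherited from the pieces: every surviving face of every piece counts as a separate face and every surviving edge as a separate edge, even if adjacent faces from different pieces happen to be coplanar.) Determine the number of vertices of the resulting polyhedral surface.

A regular tetrahedron: V=4, E=6, F=4.
Attach a square pyramid (V=5, E=8, F=5) along a 3-gon: merge 3 vertices and 3 edges, delete both glued faces → V=6, E=11, F=7.
Check: V − E + F = 6 − 11 + 7 = 2.

6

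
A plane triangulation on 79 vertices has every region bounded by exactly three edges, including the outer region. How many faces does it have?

154

In a plane triangulation 3F = 2E and V − E + F = 2, so F = 2V − 4 = 2·79 − 4 = 154.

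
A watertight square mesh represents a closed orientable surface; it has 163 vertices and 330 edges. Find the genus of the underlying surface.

Every face is a square and each edge borders two faces, so 4F = 2·330, giving F = 165.
χ = V − E + F = 163 − 330 + 165 = -2.
For a closed orientable surface χ = 2 − 2g, so g = (2 − (-2))/2 = 2.

2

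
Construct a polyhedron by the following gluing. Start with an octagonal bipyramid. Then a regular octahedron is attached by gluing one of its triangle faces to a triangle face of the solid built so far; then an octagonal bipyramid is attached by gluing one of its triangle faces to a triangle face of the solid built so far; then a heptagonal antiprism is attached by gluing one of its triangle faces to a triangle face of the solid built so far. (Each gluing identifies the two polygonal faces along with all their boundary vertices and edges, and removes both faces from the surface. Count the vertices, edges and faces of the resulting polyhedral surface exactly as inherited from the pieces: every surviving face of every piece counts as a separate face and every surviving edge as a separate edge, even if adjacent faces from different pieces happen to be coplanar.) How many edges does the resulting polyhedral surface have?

An octagonal bipyramid: V=10, E=24, F=16.
Attach a regular octahedron (V=6, E=12, F=8) along a 3-gon: merge 3 vertices and 3 edges, delete both glued faces → V=13, E=33, F=22.
Attach an octagonal bipyramid (V=10, E=24, F=16) along a 3-gon: merge 3 vertices and 3 edges, delete both glued faces → V=20, E=54, F=36.
Attach a heptagonal antiprism (V=14, E=28, F=16) along a 3-gon: merge 3 vertices and 3 edges, delete both glued faces → V=31, E=79, F=50.
Check: V − E + F = 31 − 79 + 50 = 2.

79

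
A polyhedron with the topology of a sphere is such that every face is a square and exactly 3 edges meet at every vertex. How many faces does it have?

Each face has 4 edges and each edge borders two faces, so 2E = 4F.
Each vertex has degree 3, so 3V = 2E and hence V = 4F/3.
Euler: V − E + F = 2 ⇒ (4F/3) − (4F/2) + F = 2.
Multiply by 6: (8 − 12 + 6)F = 12, i.e. 2F = 12.
So F = 6, E = 4·6/2 = 12, V = 4·6/3 = 8.

6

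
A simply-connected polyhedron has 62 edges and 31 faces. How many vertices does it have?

33

Here V − E + F = 2.
V = 2 + E − F = 2 + 62 − 31 = 33.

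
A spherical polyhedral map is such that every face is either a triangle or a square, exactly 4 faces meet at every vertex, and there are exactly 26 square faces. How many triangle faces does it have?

Let x be the number of triangles; then F = 26 + x.
Edge–face incidences: 2E = 4·26 + 3·x = 104 + 3x.
Every vertex has degree 4, so 4V = 2E.
Euler: V − E + F = 2 ⇒ (2E)/4 − E + (26 + x) = 2.
Multiply by 8: 2·(2E) − 4·(2E) + 8·(26 + x) = 16, i.e. 208 + 8x − 2·(104 + 3x) = 16.
Collecting terms: 2x = 16, so x = 8.
Then 2E = 104 + 3·8 = 128, so E = 64, V = 2E/4 = 32, F = 26 + 8 = 34.

8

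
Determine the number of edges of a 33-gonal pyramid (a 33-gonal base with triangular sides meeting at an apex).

66

A pyramid on an n-gon base has one n-gon and n triangles: V = 33 + 1 = 34, E = 2·33 = 66, F = 33 + 1 = 34.
Check: V − E + F = 34 − 66 + 34 = 2.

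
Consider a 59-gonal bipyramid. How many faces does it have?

118

A bipyramid over an n-gon has 2n triangular faces and n + 2 vertices: V = 59 + 2 = 61, E = 3·59 = 177, F = 2·59 = 118.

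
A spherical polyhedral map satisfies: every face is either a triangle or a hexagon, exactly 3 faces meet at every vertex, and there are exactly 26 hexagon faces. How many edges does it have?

84

Let x be the number of triangles; then F = 26 + x.
Edge–face incidences: 2E = 6·26 + 3·x = 156 + 3x.
Every vertex has degree 3, so 3V = 2E.
Euler: V − E + F = 2 ⇒ (2E)/3 − E + (26 + x) = 2.
Multiply by 6: 2·(2E) − 3·(2E) + 6·(26 + x) = 12, i.e. 156 + 6x − (156 + 3x) = 12.
Collecting terms: 3x = 12, so x = 4.
Then 2E = 156 + 3·4 = 168, so E = 84, V = 2E/3 = 56, F = 26 + 4 = 30.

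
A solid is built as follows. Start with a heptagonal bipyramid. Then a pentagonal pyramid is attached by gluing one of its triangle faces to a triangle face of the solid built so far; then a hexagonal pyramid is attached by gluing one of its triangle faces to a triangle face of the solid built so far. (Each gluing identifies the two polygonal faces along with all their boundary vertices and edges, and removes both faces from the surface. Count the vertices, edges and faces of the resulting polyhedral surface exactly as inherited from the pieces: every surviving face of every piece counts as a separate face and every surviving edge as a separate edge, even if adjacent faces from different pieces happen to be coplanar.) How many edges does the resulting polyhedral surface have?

37

A heptagonal bipyramid: V=9, E=21, F=14.
Attach a pentagonal pyramid (V=6, E=10, F=6) along a 3-gon: merge 3 vertices and 3 edges, delete both glued faces → V=12, E=28, F=18.
Attach a hexagonal pyramid (V=7, E=12, F=7) along a 3-gon: merge 3 vertices and 3 edges, delete both glued faces → V=16, E=37, F=23.
Check: V − E + F = 16 − 37 + 23 = 2.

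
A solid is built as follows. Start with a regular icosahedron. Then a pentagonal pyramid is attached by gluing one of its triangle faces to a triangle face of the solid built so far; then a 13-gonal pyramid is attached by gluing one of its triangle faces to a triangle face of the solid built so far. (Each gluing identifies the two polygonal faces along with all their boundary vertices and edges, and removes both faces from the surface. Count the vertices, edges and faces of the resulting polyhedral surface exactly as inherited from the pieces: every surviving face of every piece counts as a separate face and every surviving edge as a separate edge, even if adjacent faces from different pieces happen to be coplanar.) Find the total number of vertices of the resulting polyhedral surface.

26

A regular icosahedron: V=12, E=30, F=20.
Attach a pentagonal pyramid (V=6, E=10, F=6) along a 3-gon: merge 3 vertices and 3 edges, delete both glued faces → V=15, E=37, F=24.
Attach a 13-gonal pyramid (V=14, E=26, F=14) along a 3-gon: merge 3 vertices and 3 edges, delete both glued faces → V=26, E=60, F=36.
Check: V − E + F = 26 − 60 + 36 = 2.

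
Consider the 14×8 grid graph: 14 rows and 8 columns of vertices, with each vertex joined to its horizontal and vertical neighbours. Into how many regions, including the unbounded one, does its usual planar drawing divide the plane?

92

The grid has V = 14·8 = 112 vertices and E = 14·7 + 8·13 = 202 edges.
F = 2 − V + E = 2 − 112 + 202 = 92.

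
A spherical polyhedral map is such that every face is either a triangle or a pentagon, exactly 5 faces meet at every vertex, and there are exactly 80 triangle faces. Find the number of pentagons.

Let x be the number of pentagons; then F = 80 + x.
Edge–face incidences: 2E = 3·80 + 5·x = 240 + 5x.
Every vertex has degree 5, so 5V = 2E.
Euler: V − E + F = 2 ⇒ (2E)/5 − E + (80 + x) = 2.
Multiply by 10: 2·(2E) − 5·(2E) + 10·(80 + x) = 20, i.e. 800 + 10x − 3·(240 + 5x) = 20.
Collecting terms: −5x + 80 = 20, so −5x = −60, so x = 12.
Then 2E = 240 + 5·12 = 300, so E = 150, V = 2E/5 = 60, F = 80 + 12 = 92.

12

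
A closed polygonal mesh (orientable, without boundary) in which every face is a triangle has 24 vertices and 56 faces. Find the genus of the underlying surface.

3

Every face is a triangle, so 2E = 3·56 = 168, giving E = 84.
χ = V − E + F = 24 − 84 + 56 = -4.
For a closed orientable surface χ = 2 − 2g, so g = (2 − (-4))/2 = 3.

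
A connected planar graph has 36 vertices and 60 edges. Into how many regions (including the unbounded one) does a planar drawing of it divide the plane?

Euler's formula for a connected plane graph: V − E + F = 2, so F = 2 − 36 + 60 = 26.

26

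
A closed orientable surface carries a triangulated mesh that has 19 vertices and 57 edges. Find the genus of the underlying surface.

Every face is a triangle and each edge borders two faces, so 3F = 2·57, giving F = 38.
χ = V − E + F = 19 − 57 + 38 = 0.
For a closed orientable surface χ = 2 − 2g, so g = (2 − (0))/2 = 1.

1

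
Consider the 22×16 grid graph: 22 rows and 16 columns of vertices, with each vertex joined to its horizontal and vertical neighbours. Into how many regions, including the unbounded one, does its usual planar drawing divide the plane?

The grid has V = 22·16 = 352 vertices and E = 22·15 + 16·21 = 666 edges.
F = 2 − V + E = 2 − 352 + 666 = 316.

316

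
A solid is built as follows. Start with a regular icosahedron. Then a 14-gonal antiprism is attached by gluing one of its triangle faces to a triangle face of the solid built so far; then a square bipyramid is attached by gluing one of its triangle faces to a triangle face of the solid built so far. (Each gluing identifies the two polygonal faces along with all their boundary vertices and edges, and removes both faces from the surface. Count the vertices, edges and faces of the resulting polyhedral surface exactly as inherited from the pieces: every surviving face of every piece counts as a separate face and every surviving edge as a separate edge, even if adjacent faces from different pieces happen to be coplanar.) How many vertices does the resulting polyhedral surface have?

40

A regular icosahedron: V=12, E=30, F=20.
Attach a 14-gonal antiprism (V=28, E=56, F=30) along a 3-gon: merge 3 vertices and 3 edges, delete both glued faces → V=37, E=83, F=48.
Attach a square bipyramid (V=6, E=12, F=8) along a 3-gon: merge 3 vertices and 3 edges, delete both glued faces → V=40, E=92, F=54.
Check: V − E + F = 40 − 92 + 54 = 2.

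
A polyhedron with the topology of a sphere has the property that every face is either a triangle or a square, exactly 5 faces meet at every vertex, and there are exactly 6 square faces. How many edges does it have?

60

Let x be the number of triangles; then F = 6 + x.
Edge–face incidences: 2E = 4·6 + 3·x = 24 + 3x.
Every vertex has degree 5, so 5V = 2E.
Euler: V − E + F = 2 ⇒ (2E)/5 − E + (6 + x) = 2.
Multiply by 10: 2·(2E) − 5·(2E) + 10·(6 + x) = 20, i.e. 60 + 10x − 3·(24 + 3x) = 20.
Collecting terms: x − 12 = 20, so x = 32.
Then 2E = 24 + 3·32 = 120, so E = 60, V = 2E/5 = 24, F = 6 + 32 = 38.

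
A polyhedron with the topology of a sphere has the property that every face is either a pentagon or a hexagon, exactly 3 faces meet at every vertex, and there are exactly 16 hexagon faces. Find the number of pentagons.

12

Let x be the number of pentagons; then F = 16 + x.
Edge–face incidences: 2E = 6·16 + 5·x = 96 + 5x.
Every vertex has degree 3, so 3V = 2E.
Euler: V − E + F = 2 ⇒ (2E)/3 − E + (16 + x) = 2.
Multiply by 6: 2·(2E) − 3·(2E) + 6·(16 + x) = 12, i.e. 96 + 6x − (96 + 5x) = 12.
Collecting terms: x = 12.
Then 2E = 96 + 5·12 = 156, so E = 78, V = 2E/3 = 52, F = 16 + 12 = 28.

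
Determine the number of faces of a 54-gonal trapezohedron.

108

The n-trapezohedron (dual of the n-antiprism) has V = 2·54 + 2 = 110, E = 4·54 = 216, F = 2·54 = 108.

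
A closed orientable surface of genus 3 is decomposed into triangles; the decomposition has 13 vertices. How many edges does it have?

51

χ = 2 − 2·3 = -4, and every face is a triangle so 3F = 2E.
V − E + F = -4 with E = 3F/2 gives 13 − (3/2 − 1)·F = -4, so F = 34 and E = 51.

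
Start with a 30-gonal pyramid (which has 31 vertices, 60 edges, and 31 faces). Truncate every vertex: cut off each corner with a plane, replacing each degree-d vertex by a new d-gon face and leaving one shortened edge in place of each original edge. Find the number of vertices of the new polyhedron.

120

Truncation replaces each original edge-end by a new vertex, so V′ = 2E = 120.
Each original edge survives, and each old vertex of degree d contributes d new edges; summing degrees gives Σd = 2E, so E′ = E + 2E = 3E = 180.
Each original face survives and each original vertex becomes one new face: F′ = F + V = 62.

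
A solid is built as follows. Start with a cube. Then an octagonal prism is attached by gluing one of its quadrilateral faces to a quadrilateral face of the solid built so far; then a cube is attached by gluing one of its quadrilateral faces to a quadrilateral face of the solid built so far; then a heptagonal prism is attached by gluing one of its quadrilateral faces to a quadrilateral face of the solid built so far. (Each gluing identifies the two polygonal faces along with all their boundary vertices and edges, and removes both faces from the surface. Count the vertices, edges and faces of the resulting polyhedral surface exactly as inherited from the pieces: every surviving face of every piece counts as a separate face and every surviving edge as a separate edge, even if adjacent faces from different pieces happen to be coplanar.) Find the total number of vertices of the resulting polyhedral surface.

A cube: V=8, E=12, F=6.
Attach an octagonal prism (V=16, E=24, F=10) along a 4-gon: merge 4 vertices and 4 edges, delete both glued faces → V=20, E=32, F=14.
Attach a cube (V=8, E=12, F=6) along a 4-gon: merge 4 vertices and 4 edges, delete both glued faces → V=24, E=40, F=18.
Attach a heptagonal prism (V=14, E=21, F=9) along a 4-gon: merge 4 vertices and 4 edges, delete both glued faces → V=34, E=57, F=25.
Check: V − E + F = 34 − 57 + 25 = 2.

34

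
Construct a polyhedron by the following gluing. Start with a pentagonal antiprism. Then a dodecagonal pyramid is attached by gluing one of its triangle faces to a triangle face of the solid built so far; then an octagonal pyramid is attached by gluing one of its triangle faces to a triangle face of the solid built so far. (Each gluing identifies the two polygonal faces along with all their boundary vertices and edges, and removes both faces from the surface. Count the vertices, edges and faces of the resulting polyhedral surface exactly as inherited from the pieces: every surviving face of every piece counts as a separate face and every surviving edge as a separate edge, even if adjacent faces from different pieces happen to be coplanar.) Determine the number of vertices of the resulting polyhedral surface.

26

A pentagonal antiprism: V=10, E=20, F=12.
Attach a dodecagonal pyramid (V=13, E=24, F=13) along a 3-gon: merge 3 vertices and 3 edges, delete both glued faces → V=20, E=41, F=23.
Attach an octagonal pyramid (V=9, E=16, F=9) along a 3-gon: merge 3 vertices and 3 edges, delete both glued faces → V=26, E=54, F=30.
Check: V − E + F = 26 − 54 + 30 = 2.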